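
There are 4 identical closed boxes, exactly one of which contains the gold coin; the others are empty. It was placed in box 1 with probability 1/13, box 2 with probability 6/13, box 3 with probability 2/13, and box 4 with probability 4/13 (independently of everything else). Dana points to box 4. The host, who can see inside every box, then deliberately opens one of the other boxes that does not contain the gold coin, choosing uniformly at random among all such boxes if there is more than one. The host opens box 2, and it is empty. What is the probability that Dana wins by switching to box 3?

6/17

Apply Bayes' rule, conditioning on where the gold coin actually is.
If it is in box 1 (prior 1/13): the host has 2 equally likely choices, so probability 1/2; weight (1/13)·(1/2) = 1/26.
If it is in box 2 (prior 6/13): the host opened box 2, so this case is ruled out; weight (6/13)·0 = 0.
If it is in box 3 (prior 2/13): the host has 2 equally likely choices, so probability 1/2; weight (2/13)·(1/2) = 1/13.
If it is in box 4 (prior 4/13): the host has 3 equally likely choices, so probability 1/3; weight (4/13)·(1/3) = 4/39.
The weights sum to 17/78.
So P(the gold coin in box 3 | the host opened box 2) = (1/13) / (17/78) = 6/17.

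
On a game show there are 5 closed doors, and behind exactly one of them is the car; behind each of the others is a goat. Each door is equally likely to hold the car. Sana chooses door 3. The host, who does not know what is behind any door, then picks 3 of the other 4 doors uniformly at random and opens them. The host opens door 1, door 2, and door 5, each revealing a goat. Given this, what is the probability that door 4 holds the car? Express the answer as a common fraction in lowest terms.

Because the host chose which doors to open without knowing where the car is, the choice is independent of the prize location. Learning that none of the 3 opened doors holds the car simply rules out those 3 locations and leaves the remaining 2 doors still equally likely by symmetry.
So P(the car behind door 4) = 1/2.

1/2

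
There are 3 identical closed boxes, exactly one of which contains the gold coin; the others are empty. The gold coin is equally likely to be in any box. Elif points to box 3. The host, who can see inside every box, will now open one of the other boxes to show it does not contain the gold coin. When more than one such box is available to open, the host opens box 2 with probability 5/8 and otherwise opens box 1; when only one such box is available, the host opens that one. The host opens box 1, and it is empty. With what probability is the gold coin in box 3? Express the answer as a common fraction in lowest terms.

Consider each possible location of the gold coin in turn.
If it is in box 1 (prior 1/3): the host opened box 1, so this case is ruled out; weight (1/3)·0 = 0.
If it is in box 2 (prior 1/3): only box 1 is available, probability 1; weight (1/3)·1 = 1/3.
If it is in box 3 (prior 1/3): box 2 is available but not opened, probability 3/8; weight (1/3)·(3/8) = 1/8.
The weights sum to 11/24.
So P(the gold coin in box 3 | the host opened box 1) = (1/8) / (11/24) = 3/11.

3/11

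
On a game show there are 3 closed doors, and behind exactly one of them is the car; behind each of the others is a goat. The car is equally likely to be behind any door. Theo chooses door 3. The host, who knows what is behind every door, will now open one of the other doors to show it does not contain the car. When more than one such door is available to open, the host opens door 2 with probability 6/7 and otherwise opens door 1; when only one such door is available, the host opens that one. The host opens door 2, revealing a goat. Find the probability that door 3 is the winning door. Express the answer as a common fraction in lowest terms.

Apply Bayes' rule, conditioning on where the car actually is.
If it is behind door 1 (prior 1/3): only door 2 is available, probability 1; weight (1/3)·1 = 1/3.
If it is behind door 2 (prior 1/3): the host opened door 2, so this case is ruled out; weight (1/3)·0 = 0.
If it is behind door 3 (prior 1/3): door 2 is available, opened with probability 6/7; weight (1/3)·(6/7) = 2/7.
The weights sum to 13/21.
So P(the car behind door 3 | the host opened door 2) = (2/7) / (13/21) = 6/13.

6/13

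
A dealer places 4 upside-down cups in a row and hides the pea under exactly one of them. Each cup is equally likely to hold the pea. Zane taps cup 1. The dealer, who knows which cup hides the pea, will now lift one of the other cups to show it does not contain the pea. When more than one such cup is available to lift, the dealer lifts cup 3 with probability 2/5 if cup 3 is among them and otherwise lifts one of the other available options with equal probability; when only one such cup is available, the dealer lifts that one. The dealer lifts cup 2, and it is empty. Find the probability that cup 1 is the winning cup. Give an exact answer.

Condition on the true location of the pea.
If it is under cup 1 (prior 1/4): cup 3 is available but not opened; cup 2 gets probability (1 − 2/5)/2 = 3/10; weight (1/4)·(3/10) = 3/40.
If it is under cup 2 (prior 1/4): the dealer opened cup 2, so this case is ruled out; weight (1/4)·0 = 0.
If it is under cup 3 (prior 1/4): cup 3 holds the prize so is unavailable; the dealer chooses uniformly among the 2 others, probability 1/2; weight (1/4)·(1/2) = 1/8.
If it is under cup 4 (prior 1/4): cup 3 is available but not opened, probability 3/5; weight (1/4)·(3/5) = 3/20.
The weights sum to 7/20.
So P(the pea under cup 1 | the dealer opened cup 2) = (3/40) / (7/20) = 3/14.

3/14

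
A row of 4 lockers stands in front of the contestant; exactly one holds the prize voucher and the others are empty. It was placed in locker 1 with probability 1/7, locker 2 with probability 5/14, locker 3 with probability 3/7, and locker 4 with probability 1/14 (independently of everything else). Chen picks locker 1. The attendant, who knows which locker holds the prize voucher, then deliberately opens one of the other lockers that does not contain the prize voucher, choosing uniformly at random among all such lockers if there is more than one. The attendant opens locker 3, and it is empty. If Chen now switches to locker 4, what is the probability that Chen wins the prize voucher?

Condition on the true location of the prize voucher.
If it is in locker 1 (prior 1/7): the attendant has 3 equally likely choices, so probability 1/3; weight (1/7)·(1/3) = 1/21.
If it is in locker 2 (prior 5/14): the attendant has 2 equally likely choices, so probability 1/2; weight (5/14)·(1/2) = 5/28.
If it is in locker 3 (prior 3/7): the attendant opened locker 3, so this case is ruled out; weight (3/7)·0 = 0.
If it is in locker 4 (prior 1/14): the attendant has 2 equally likely choices, so probability 1/2; weight (1/14)·(1/2) = 1/28.
The weights sum to 11/42.
So P(the prize voucher in locker 4 | the attendant opened locker 3) = (1/28) / (11/42) = 3/22.

3/22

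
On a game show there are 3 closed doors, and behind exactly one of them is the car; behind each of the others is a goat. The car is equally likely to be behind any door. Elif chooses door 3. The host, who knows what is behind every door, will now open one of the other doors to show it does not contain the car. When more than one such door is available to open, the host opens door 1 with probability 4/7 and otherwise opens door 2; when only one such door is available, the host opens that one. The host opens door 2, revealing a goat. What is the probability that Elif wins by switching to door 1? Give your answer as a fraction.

Apply Bayes' rule, conditioning on where the car actually is.
If it is behind door 1 (prior 1/3): only door 2 is available, probability 1; weight (1/3)·1 = 1/3.
If it is behind door 2 (prior 1/3): the host opened door 2, so this case is ruled out; weight (1/3)·0 = 0.
If it is behind door 3 (prior 1/3): door 1 is available but not opened, probability 3/7; weight (1/3)·(3/7) = 1/7.
The weights sum to 10/21.
So P(the car behind door 1 | the host opened door 2) = (1/3) / (10/21) = 7/10.

7/10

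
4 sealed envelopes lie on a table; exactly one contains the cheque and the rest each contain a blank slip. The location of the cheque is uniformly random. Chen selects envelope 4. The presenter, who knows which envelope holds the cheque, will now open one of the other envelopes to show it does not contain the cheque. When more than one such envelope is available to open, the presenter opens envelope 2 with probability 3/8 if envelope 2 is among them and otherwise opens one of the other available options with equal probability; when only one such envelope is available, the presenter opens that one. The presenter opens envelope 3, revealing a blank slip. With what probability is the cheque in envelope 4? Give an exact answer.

Condition on the true location of the cheque.
If it is in envelope 1 (prior 1/4): envelope 2 is available but not opened, probability 5/8; weight (1/4)·(5/8) = 5/32.
If it is in envelope 2 (prior 1/4): envelope 2 holds the prize so is unavailable; the presenter chooses uniformly among the 2 others, probability 1/2; weight (1/4)·(1/2) = 1/8.
If it is in envelope 3 (prior 1/4): the presenter opened envelope 3, so this case is ruled out; weight (1/4)·0 = 0.
If it is in envelope 4 (prior 1/4): envelope 2 is available but not opened; envelope 3 gets probability (1 − 3/8)/2 = 5/16; weight (1/4)·(5/16) = 5/64.
The weights sum to 23/64.
So P(the cheque in envelope 4 | the presenter opened envelope 3) = (5/64) / (23/64) = 5/23.

5/23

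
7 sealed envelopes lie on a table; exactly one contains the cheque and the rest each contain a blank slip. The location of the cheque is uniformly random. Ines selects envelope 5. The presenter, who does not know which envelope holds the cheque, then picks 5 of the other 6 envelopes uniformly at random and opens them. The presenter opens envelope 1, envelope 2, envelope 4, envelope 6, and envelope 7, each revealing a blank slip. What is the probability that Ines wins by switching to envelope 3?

Apply Bayes' rule, conditioning on where the cheque actually is.
If it is in any of envelopes 1, 2, 4, 6, and 7 (prior 1/7 each): that envelope was opened and seen not to hold the prize — ruled out; weight (1/7)·0 = 0 each.
If it is in either of envelopes 3 and 5 (prior 1/7 each): the presenter picks exactly this set with probability 1/6 regardless, and none is the prize; weight (1/7)·(1/6) = 1/42 each.
The weights sum to 1/21.
So P(the cheque in envelope 3 | the presenter opened envelope 1, envelope 2, envelope 4, envelope 6, and envelope 7) = (1/42) / (1/21) = 1/2.

1/2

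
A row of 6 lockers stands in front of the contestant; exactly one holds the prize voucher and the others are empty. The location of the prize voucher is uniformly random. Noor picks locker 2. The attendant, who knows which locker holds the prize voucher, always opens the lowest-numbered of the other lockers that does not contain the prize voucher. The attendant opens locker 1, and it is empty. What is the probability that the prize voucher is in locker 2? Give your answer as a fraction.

1/5

Condition on the true location of the prize voucher.
If it is in locker 1 (prior 1/6): the attendant opened locker 1, so this case is ruled out; weight (1/6)·0 = 0.
If it is in any of lockers 2, 3, 4, 5, and 6 (prior 1/6 each): locker 1 is the lowest-numbered option available, probability 1; weight (1/6)·1 = 1/6 each.
The weights sum to 5/6.
So P(the prize voucher in locker 2 | the attendant opened locker 1) = (1/6) / (5/6) = 1/5.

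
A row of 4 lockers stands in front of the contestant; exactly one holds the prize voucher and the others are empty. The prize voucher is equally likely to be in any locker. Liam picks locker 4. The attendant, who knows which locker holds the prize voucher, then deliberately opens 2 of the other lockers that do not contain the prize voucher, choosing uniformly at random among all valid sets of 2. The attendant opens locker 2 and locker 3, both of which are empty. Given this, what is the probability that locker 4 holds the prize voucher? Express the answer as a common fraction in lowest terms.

Consider each possible location of the prize voucher in turn.
If it is in locker 1 (prior 1/4): the attendant has no choice, probability 1; weight (1/4)·1 = 1/4.
If it is in either of lockers 2 and 3 (prior 1/4 each): that locker was opened and seen not to hold the prize — ruled out; weight (1/4)·0 = 0 each.
If it is in locker 4 (prior 1/4): the attendant has 3 equally likely choices, so probability 1/3; weight (1/4)·(1/3) = 1/12.
The weights sum to 1/3.
So P(the prize voucher in locker 4 | the attendant opened locker 2 and locker 3) = (1/12) / (1/3) = 1/4.

1/4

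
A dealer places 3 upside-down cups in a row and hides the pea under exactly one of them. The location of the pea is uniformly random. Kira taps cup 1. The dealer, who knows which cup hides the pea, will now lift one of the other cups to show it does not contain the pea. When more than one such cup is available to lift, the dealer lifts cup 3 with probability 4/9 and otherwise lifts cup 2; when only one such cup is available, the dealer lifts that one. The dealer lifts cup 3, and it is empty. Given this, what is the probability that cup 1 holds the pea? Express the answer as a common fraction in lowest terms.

Apply Bayes' rule, conditioning on where the pea actually is.
If it is under cup 1 (prior 1/3): cup 3 is available, opened with probability 4/9; weight (1/3)·(4/9) = 4/27.
If it is under cup 2 (prior 1/3): only cup 3 is available, probability 1; weight (1/3)·1 = 1/3.
If it is under cup 3 (prior 1/3): the dealer opened cup 3, so this case is ruled out; weight (1/3)·0 = 0.
The weights sum to 13/27.
So P(the pea under cup 1 | the dealer opened cup 3) = (4/27) / (13/27) = 4/13.

4/13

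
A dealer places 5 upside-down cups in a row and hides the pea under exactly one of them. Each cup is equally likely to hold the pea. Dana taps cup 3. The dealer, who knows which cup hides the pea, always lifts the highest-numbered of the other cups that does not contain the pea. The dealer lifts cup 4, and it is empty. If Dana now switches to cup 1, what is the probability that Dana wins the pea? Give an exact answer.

Apply Bayes' rule, conditioning on where the pea actually is.
If it is under any of cups 1, 2, and 3 (prior 1/5 each): the dealer would have opened cup 5 instead, probability 0; weight (1/5)·0 = 0 each.
If it is under cup 4 (prior 1/5): the dealer opened cup 4, so this case is ruled out; weight (1/5)·0 = 0.
If it is under cup 5 (prior 1/5): cup 4 is the highest-numbered option available, probability 1; weight (1/5)·1 = 1/5.
The weights sum to 1/5.
So P(the pea under cup 1 | the dealer opened cup 4) = 0 / (1/5) = 0.

0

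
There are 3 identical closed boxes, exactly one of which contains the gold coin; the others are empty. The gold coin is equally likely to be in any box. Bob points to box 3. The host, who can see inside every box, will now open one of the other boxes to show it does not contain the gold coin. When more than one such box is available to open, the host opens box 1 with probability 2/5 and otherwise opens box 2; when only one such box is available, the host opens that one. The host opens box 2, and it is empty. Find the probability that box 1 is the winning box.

Consider each possible location of the gold coin in turn.
If it is in box 1 (prior 1/3): only box 2 is available, probability 1; weight (1/3)·1 = 1/3.
If it is in box 2 (prior 1/3): the host opened box 2, so this case is ruled out; weight (1/3)·0 = 0.
If it is in box 3 (prior 1/3): box 1 is available but not opened, probability 3/5; weight (1/3)·(3/5) = 1/5.
The weights sum to 8/15.
So P(the gold coin in box 1 | the host opened box 2) = (1/3) / (8/15) = 5/8.

5/8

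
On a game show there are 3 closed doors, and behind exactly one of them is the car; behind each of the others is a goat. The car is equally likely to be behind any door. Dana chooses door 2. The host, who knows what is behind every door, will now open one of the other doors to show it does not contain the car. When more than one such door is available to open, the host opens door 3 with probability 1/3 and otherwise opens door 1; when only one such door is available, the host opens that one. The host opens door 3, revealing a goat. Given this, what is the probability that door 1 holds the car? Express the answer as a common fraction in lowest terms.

Consider each possible location of the car in turn.
If it is behind door 1 (prior 1/3): only door 3 is available, probability 1; weight (1/3)·1 = 1/3.
If it is behind door 2 (prior 1/3): door 3 is available, opened with probability 1/3; weight (1/3)·(1/3) = 1/9.
If it is behind door 3 (prior 1/3): the host opened door 3, so this case is ruled out; weight (1/3)·0 = 0.
The weights sum to 4/9.
So P(the car behind door 1 | the host opened door 3) = (1/3) / (4/9) = 3/4.

3/4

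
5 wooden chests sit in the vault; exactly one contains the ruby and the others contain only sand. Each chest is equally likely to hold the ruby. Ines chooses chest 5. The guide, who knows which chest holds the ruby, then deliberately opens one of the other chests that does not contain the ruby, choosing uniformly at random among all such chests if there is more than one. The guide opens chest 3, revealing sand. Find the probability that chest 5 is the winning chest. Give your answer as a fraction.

1/5

Condition on the true location of the ruby.
If it is in any of chests 1, 2, and 4 (prior 1/5 each): the guide has 3 equally likely choices, so probability 1/3; weight (1/5)·(1/3) = 1/15 each.
If it is in chest 3 (prior 1/5): the guide opened chest 3, so this case is ruled out; weight (1/5)·0 = 0.
If it is in chest 5 (prior 1/5): the guide has 4 equally likely choices, so probability 1/4; weight (1/5)·(1/4) = 1/20.
The weights sum to 1/4.
So P(the ruby in chest 5 | the guide opened chest 3) = (1/20) / (1/4) = 1/5.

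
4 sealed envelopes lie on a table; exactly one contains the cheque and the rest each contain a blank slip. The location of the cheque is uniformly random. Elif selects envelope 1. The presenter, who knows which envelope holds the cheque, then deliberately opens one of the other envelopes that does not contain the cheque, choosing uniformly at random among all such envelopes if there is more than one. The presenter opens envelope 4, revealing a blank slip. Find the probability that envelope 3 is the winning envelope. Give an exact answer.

Apply Bayes' rule, conditioning on where the cheque actually is.
If it is in envelope 1 (prior 1/4): the presenter has 3 equally likely choices, so probability 1/3; weight (1/4)·(1/3) = 1/12.
If it is in either of envelopes 2 and 3 (prior 1/4 each): the presenter has 2 equally likely choices, so probability 1/2; weight (1/4)·(1/2) = 1/8 each.
If it is in envelope 4 (prior 1/4): the presenter opened envelope 4, so this case is ruled out; weight (1/4)·0 = 0.
The weights sum to 1/3.
So P(the cheque in envelope 3 | the presenter opened envelope 4) = (1/8) / (1/3) = 3/8.

3/8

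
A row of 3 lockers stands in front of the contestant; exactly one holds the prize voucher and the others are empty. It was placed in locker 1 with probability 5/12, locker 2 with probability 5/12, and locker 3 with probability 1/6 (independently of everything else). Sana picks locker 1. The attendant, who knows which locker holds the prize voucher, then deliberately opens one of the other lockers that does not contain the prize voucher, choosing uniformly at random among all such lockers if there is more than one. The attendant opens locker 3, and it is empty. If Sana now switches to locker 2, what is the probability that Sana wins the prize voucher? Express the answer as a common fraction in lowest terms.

Consider each possible location of the prize voucher in turn.
If it is in locker 1 (prior 5/12): the attendant has 2 equally likely choices, so probability 1/2; weight (5/12)·(1/2) = 5/24.
If it is in locker 2 (prior 5/12): the attendant has no choice, probability 1; weight (5/12)·1 = 5/12.
If it is in locker 3 (prior 1/6): the attendant opened locker 3, so this case is ruled out; weight (1/6)·0 = 0.
The weights sum to 5/8.
So P(the prize voucher in locker 2 | the attendant opened locker 3) = (5/12) / (5/8) = 2/3.

2/3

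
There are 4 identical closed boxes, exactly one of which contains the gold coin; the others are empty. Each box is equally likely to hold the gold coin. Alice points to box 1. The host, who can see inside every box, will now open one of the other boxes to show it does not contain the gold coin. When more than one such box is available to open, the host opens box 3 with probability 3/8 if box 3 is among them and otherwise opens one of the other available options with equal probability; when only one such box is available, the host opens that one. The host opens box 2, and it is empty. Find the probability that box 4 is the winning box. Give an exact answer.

Apply Bayes' rule, conditioning on where the gold coin actually is.
If it is in box 1 (prior 1/4): box 3 is available but not opened; box 2 gets probability (1 − 3/8)/2 = 5/16; weight (1/4)·(5/16) = 5/64.
If it is in box 2 (prior 1/4): the host opened box 2, so this case is ruled out; weight (1/4)·0 = 0.
If it is in box 3 (prior 1/4): box 3 holds the prize so is unavailable; the host chooses uniformly among the 2 others, probability 1/2; weight (1/4)·(1/2) = 1/8.
If it is in box 4 (prior 1/4): box 3 is available but not opened, probability 5/8; weight (1/4)·(5/8) = 5/32.
The weights sum to 23/64.
So P(the gold coin in box 4 | the host opened box 2) = (5/32) / (23/64) = 10/23.

10/23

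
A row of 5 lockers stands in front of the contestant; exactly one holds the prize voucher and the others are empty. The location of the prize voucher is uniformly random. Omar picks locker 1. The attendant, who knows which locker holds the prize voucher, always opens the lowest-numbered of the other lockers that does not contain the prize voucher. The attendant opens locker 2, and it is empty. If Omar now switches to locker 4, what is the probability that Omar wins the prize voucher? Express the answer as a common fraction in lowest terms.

Consider each possible location of the prize voucher in turn.
If it is in any of lockers 1, 3, 4, and 5 (prior 1/5 each): locker 2 is the lowest-numbered option available, probability 1; weight (1/5)·1 = 1/5 each.
If it is in locker 2 (prior 1/5): the attendant opened locker 2, so this case is ruled out; weight (1/5)·0 = 0.
The weights sum to 4/5.
So P(the prize voucher in locker 4 | the attendant opened locker 2) = (1/5) / (4/5) = 1/4.

1/4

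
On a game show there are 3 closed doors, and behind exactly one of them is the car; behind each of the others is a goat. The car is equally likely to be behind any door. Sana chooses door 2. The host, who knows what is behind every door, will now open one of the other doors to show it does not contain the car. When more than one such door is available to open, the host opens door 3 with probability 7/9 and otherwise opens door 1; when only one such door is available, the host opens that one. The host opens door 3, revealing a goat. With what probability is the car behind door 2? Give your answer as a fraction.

7/16

Condition on the true location of the car.
If it is behind door 1 (prior 1/3): only door 3 is available, probability 1; weight (1/3)·1 = 1/3.
If it is behind door 2 (prior 1/3): door 3 is available, opened with probability 7/9; weight (1/3)·(7/9) = 7/27.
If it is behind door 3 (prior 1/3): the host opened door 3, so this case is ruled out; weight (1/3)·0 = 0.
The weights sum to 16/27.
So P(the car behind door 2 | the host opened door 3) = (7/27) / (16/27) = 7/16.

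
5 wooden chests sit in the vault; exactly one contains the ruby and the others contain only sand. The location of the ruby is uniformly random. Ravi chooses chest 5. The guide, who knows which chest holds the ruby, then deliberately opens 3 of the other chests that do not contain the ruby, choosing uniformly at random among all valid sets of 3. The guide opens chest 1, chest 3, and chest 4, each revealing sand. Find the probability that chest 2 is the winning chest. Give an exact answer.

4/5

Condition on the true location of the ruby.
If it is in any of chests 1, 3, and 4 (prior 1/5 each): that chest was opened and seen not to hold the prize — ruled out; weight (1/5)·0 = 0 each.
If it is in chest 2 (prior 1/5): the guide has no choice, probability 1; weight (1/5)·1 = 1/5.
If it is in chest 5 (prior 1/5): the guide has 4 equally likely choices, so probability 1/4; weight (1/5)·(1/4) = 1/20.
The weights sum to 1/4.
So P(the ruby in chest 2 | the guide opened chest 1, chest 3, and chest 4) = (1/5) / (1/4) = 4/5.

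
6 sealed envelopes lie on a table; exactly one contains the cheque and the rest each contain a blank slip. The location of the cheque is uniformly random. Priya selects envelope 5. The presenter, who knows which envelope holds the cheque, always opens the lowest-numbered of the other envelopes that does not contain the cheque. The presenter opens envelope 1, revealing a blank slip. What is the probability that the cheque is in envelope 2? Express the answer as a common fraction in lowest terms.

1/5

Apply Bayes' rule, conditioning on where the cheque actually is.
If it is in envelope 1 (prior 1/6): the presenter opened envelope 1, so this case is ruled out; weight (1/6)·0 = 0.
If it is in any of envelopes 2, 3, 4, 5, and 6 (prior 1/6 each): envelope 1 is the lowest-numbered option available, probability 1; weight (1/6)·1 = 1/6 each.
The weights sum to 5/6.
So P(the cheque in envelope 2 | the presenter opened envelope 1) = (1/6) / (5/6) = 1/5.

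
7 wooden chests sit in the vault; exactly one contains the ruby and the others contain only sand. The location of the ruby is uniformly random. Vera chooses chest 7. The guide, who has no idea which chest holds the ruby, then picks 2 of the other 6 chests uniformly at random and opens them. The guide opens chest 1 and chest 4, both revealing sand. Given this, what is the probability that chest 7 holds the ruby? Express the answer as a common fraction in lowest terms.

Condition on the true location of the ruby.
If it is in either of chests 1 and 4 (prior 1/7 each): that chest was opened and seen not to hold the prize — ruled out; weight (1/7)·0 = 0 each.
If it is in any of chests 2, 3, 5, 6, and 7 (prior 1/7 each): the guide picks exactly this set with probability 1/15 regardless, and none is the prize; weight (1/7)·(1/15) = 1/105 each.
The weights sum to 1/21.
So P(the ruby in chest 7 | the guide opened chest 1 and chest 4) = (1/105) / (1/21) = 1/5.

1/5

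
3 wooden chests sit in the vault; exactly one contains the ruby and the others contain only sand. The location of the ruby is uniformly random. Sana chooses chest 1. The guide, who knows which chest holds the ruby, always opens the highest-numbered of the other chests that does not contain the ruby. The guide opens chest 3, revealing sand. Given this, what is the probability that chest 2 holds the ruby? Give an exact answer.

Condition on the true location of the ruby.
If it is in either of chests 1 and 2 (prior 1/3 each): chest 3 is the highest-numbered option available, probability 1; weight (1/3)·1 = 1/3 each.
If it is in chest 3 (prior 1/3): the guide opened chest 3, so this case is ruled out; weight (1/3)·0 = 0.
The weights sum to 2/3.
So P(the ruby in chest 2 | the guide opened chest 3) = (1/3) / (2/3) = 1/2.

1/2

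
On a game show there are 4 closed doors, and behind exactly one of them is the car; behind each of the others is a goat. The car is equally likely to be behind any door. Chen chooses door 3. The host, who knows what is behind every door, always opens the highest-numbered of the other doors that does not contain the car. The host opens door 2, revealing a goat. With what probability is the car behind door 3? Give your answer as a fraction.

0

Consider each possible location of the car in turn.
If it is behind either of doors 1 and 3 (prior 1/4 each): the host would have opened door 4 instead, probability 0; weight (1/4)·0 = 0 each.
If it is behind door 2 (prior 1/4): the host opened door 2, so this case is ruled out; weight (1/4)·0 = 0.
If it is behind door 4 (prior 1/4): door 2 is the highest-numbered option available, probability 1; weight (1/4)·1 = 1/4.
The weights sum to 1/4.
So P(the car behind door 3 | the host opened door 2) = 0 / (1/4) = 0.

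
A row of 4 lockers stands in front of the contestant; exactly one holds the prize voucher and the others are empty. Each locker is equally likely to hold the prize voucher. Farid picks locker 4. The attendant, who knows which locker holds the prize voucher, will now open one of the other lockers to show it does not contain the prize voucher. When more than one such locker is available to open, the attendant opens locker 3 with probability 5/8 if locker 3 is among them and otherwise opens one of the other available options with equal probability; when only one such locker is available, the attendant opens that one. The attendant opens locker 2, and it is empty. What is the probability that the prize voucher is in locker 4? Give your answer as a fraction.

3/17

Apply Bayes' rule, conditioning on where the prize voucher actually is.
If it is in locker 1 (prior 1/4): locker 3 is available but not opened, probability 3/8; weight (1/4)·(3/8) = 3/32.
If it is in locker 2 (prior 1/4): the attendant opened locker 2, so this case is ruled out; weight (1/4)·0 = 0.
If it is in locker 3 (prior 1/4): locker 3 holds the prize so is unavailable; the attendant chooses uniformly among the 2 others, probability 1/2; weight (1/4)·(1/2) = 1/8.
If it is in locker 4 (prior 1/4): locker 3 is available but not opened; locker 2 gets probability (1 − 5/8)/2 = 3/16; weight (1/4)·(3/16) = 3/64.
The weights sum to 17/64.
So P(the prize voucher in locker 4 | the attendant opened locker 2) = (3/64) / (17/64) = 3/17.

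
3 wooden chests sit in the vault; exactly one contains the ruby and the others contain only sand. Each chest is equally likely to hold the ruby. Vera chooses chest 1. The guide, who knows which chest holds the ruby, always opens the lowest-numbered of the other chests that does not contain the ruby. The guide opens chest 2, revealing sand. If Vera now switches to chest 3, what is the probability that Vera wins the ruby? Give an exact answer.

Condition on the true location of the ruby.
If it is in either of chests 1 and 3 (prior 1/3 each): chest 2 is the lowest-numbered option available, probability 1; weight (1/3)·1 = 1/3 each.
If it is in chest 2 (prior 1/3): the guide opened chest 2, so this case is ruled out; weight (1/3)·0 = 0.
The weights sum to 2/3.
So P(the ruby in chest 3 | the guide opened chest 2) = (1/3) / (2/3) = 1/2.

1/2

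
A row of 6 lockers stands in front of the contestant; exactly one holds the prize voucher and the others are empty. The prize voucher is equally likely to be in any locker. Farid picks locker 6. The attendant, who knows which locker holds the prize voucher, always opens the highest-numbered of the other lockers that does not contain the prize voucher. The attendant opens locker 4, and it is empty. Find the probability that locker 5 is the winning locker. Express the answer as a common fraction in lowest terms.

1

Consider each possible location of the prize voucher in turn.
If it is in any of lockers 1, 2, 3, and 6 (prior 1/6 each): the attendant would have opened locker 5 instead, probability 0; weight (1/6)·0 = 0 each.
If it is in locker 4 (prior 1/6): the attendant opened locker 4, so this case is ruled out; weight (1/6)·0 = 0.
If it is in locker 5 (prior 1/6): locker 4 is the highest-numbered option available, probability 1; weight (1/6)·1 = 1/6.
The weights sum to 1/6.
So P(the prize voucher in locker 5 | the attendant opened locker 4) = (1/6) / (1/6) = 1.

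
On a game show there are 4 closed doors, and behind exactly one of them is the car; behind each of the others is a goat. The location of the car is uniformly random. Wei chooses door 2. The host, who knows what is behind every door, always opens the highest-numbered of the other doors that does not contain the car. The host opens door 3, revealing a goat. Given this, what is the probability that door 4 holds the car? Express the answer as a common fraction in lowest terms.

1

Condition on the true location of the car.
If it is behind either of doors 1 and 2 (prior 1/4 each): the host would have opened door 4 instead, probability 0; weight (1/4)·0 = 0 each.
If it is behind door 3 (prior 1/4): the host opened door 3, so this case is ruled out; weight (1/4)·0 = 0.
If it is behind door 4 (prior 1/4): door 3 is the highest-numbered option available, probability 1; weight (1/4)·1 = 1/4.
The weights sum to 1/4.
So P(the car behind door 4 | the host opened door 3) = (1/4) / (1/4) = 1.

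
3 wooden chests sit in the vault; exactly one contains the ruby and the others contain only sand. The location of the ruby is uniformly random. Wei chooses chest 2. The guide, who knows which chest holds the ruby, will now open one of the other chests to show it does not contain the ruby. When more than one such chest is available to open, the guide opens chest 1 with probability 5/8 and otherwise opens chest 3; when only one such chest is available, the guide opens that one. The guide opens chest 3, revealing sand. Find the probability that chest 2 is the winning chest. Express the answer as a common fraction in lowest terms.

3/11

Consider each possible location of the ruby in turn.
If it is in chest 1 (prior 1/3): only chest 3 is available, probability 1; weight (1/3)·1 = 1/3.
If it is in chest 2 (prior 1/3): chest 1 is available but not opened, probability 3/8; weight (1/3)·(3/8) = 1/8.
If it is in chest 3 (prior 1/3): the guide opened chest 3, so this case is ruled out; weight (1/3)·0 = 0.
The weights sum to 11/24.
So P(the ruby in chest 2 | the guide opened chest 3) = (1/8) / (11/24) = 3/11.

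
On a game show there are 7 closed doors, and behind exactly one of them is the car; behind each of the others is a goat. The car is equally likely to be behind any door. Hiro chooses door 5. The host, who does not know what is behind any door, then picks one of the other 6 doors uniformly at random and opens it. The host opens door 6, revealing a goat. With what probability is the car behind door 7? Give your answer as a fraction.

1/6

Condition on the true location of the car.
If it is behind any of doors 1, 2, 3, 4, 5, and 7 (prior 1/7 each): the host picks door 6 with probability 1/6 regardless, and it is not the prize; weight (1/7)·(1/6) = 1/42 each.
If it is behind door 6 (prior 1/7): the host opened door 6, so this case is ruled out; weight (1/7)·0 = 0.
The weights sum to 1/7.
So P(the car behind door 7 | the host opened door 6) = (1/42) / (1/7) = 1/6.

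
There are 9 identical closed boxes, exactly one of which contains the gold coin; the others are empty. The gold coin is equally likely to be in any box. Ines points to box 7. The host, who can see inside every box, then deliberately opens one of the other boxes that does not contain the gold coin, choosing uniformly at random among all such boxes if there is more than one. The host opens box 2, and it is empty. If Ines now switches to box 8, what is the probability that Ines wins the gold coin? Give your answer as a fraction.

8/63

Consider each possible location of the gold coin in turn.
If it is in any of boxes 1, 3, 4, 5, 6, 8, and 9 (prior 1/9 each): the host has 7 equally likely choices, so probability 1/7; weight (1/9)·(1/7) = 1/63 each.
If it is in box 2 (prior 1/9): the host opened box 2, so this case is ruled out; weight (1/9)·0 = 0.
If it is in box 7 (prior 1/9): the host has 8 equally likely choices, so probability 1/8; weight (1/9)·(1/8) = 1/72.
The weights sum to 1/8.
So P(the gold coin in box 8 | the host opened box 2) = (1/63) / (1/8) = 8/63.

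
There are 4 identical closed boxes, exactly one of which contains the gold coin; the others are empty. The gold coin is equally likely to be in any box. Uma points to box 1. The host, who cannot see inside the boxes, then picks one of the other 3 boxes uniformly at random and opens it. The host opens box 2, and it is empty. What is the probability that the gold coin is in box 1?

1/3

Consider each possible location of the gold coin in turn.
If it is in any of boxes 1, 3, and 4 (prior 1/4 each): the host picks box 2 with probability 1/3 regardless, and it is not the prize; weight (1/4)·(1/3) = 1/12 each.
If it is in box 2 (prior 1/4): the host opened box 2, so this case is ruled out; weight (1/4)·0 = 0.
The weights sum to 1/4.
So P(the gold coin in box 1 | the host opened box 2) = (1/12) / (1/4) = 1/3.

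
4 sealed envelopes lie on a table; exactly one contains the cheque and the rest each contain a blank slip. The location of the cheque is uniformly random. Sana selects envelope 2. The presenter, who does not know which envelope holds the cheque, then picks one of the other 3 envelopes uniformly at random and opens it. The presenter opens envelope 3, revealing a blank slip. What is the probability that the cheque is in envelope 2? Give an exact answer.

Apply Bayes' rule, conditioning on where the cheque actually is.
If it is in any of envelopes 1, 2, and 4 (prior 1/4 each): the presenter picks envelope 3 with probability 1/3 regardless, and it is not the prize; weight (1/4)·(1/3) = 1/12 each.
If it is in envelope 3 (prior 1/4): the presenter opened envelope 3, so this case is ruled out; weight (1/4)·0 = 0.
The weights sum to 1/4.
So P(the cheque in envelope 2 | the presenter opened envelope 3) = (1/12) / (1/4) = 1/3.

1/3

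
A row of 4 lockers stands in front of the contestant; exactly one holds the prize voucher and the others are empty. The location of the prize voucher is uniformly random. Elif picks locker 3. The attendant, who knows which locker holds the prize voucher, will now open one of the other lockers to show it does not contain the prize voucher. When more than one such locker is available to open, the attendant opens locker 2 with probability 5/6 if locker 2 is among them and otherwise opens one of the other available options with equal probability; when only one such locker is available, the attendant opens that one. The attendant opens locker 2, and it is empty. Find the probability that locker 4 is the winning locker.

1/3

Condition on the true location of the prize voucher.
If it is in any of lockers 1, 3, and 4 (prior 1/4 each): locker 2 is available, opened with probability 5/6; weight (1/4)·(5/6) = 5/24 each.
If it is in locker 2 (prior 1/4): the attendant opened locker 2, so this case is ruled out; weight (1/4)·0 = 0.
The weights sum to 5/8.
So P(the prize voucher in locker 4 | the attendant opened locker 2) = (5/24) / (5/8) = 1/3.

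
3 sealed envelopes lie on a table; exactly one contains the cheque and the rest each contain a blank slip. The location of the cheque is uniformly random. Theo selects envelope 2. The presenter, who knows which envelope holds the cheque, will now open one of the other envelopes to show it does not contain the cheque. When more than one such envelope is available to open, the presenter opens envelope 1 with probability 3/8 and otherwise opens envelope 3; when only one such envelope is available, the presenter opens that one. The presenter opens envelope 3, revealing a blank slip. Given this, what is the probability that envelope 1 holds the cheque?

Consider each possible location of the cheque in turn.
If it is in envelope 1 (prior 1/3): only envelope 3 is available, probability 1; weight (1/3)·1 = 1/3.
If it is in envelope 2 (prior 1/3): envelope 1 is available but not opened, probability 5/8; weight (1/3)·(5/8) = 5/24.
If it is in envelope 3 (prior 1/3): the presenter opened envelope 3, so this case is ruled out; weight (1/3)·0 = 0.
The weights sum to 13/24.
So P(the cheque in envelope 1 | the presenter opened envelope 3) = (1/3) / (13/24) = 8/13.

8/13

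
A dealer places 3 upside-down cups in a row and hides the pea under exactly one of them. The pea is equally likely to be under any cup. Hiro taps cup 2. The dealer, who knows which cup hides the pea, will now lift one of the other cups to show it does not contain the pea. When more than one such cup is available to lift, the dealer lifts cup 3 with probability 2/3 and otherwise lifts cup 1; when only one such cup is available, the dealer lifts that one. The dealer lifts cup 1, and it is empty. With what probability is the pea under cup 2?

Condition on the true location of the pea.
If it is under cup 1 (prior 1/3): the dealer opened cup 1, so this case is ruled out; weight (1/3)·0 = 0.
If it is under cup 2 (prior 1/3): cup 3 is available but not opened, probability 1/3; weight (1/3)·(1/3) = 1/9.
If it is under cup 3 (prior 1/3): only cup 1 is available, probability 1; weight (1/3)·1 = 1/3.
The weights sum to 4/9.
So P(the pea under cup 2 | the dealer opened cup 1) = (1/9) / (4/9) = 1/4.

1/4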